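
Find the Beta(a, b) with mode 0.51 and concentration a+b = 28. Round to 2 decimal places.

a = 14.26, b = 13.74

Since the density peak of Beta(a,b) is at (a−1)/(a+b−2),
a = 1 + 0.51(28−2) = 14.26 and b = 28 − 14.26 = 13.74.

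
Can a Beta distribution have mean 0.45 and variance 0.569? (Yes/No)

A Beta with mean μ has variance μ(1−μ)/(α+β+1) < μ(1−μ).
Here μ(1−μ) = 0.45×0.55 = 0.2475, and 0.569 ≥ 0.2475.

No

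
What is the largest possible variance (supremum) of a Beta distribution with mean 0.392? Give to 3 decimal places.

0.238

Var = μ(1−μ)/(α+β+1), which approaches μ(1−μ) as α+β → 0.
So the supremum is μ(1−μ) = 0.392×0.608 = 0.238.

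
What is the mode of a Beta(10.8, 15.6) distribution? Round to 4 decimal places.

0.4016

With α,β > 1, mode = (α−1)/(α+β−2) = 9.8/24.4 = 0.4016.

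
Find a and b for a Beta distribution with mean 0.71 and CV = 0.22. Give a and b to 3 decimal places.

Var = (CV·μ)² = (0.22×0.71)² = 0.024398.
a+b = μ(1−μ)/Var − 1 = 0.2059/0.024398 − 1 = 7.4391.
Thus a = 0.71·7.4391 = 5.282 and b = 0.29·7.4391 = 2.157.

a = 5.282, b = 2.157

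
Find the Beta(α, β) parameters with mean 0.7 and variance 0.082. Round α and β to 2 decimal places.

By moment matching, α+β = μ(1−μ)/σ² − 1 = (0.7·0.3)/0.082 − 1 = 2.5610 − 1 = 1.5610.
Since α/(α+β) = μ, α = 0.7·1.5610 = 1.09 and β = 0.3·1.5610 = 0.47.

α = 1.09, β = 0.47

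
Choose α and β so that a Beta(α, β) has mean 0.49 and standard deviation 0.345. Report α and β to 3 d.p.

α = 0.539, β = 0.561

Variance = 0.345² = 0.119025. The moment-matching identity α+β = μ(1−μ)/Var − 1 gives
α+β = 0.2499/0.119025 − 1 = 1.0996, so α = μ·1.0996 = 0.539 and β = (1−μ)·1.0996 = 0.561.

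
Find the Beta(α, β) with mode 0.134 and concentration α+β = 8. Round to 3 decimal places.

α = 1.804, β = 6.196

Since the density peak of Beta(α,β) is at (α−1)/(α+β−2),
α = 1 + 0.134(8−2) = 1.804 and β = 8 − 1.804 = 6.196.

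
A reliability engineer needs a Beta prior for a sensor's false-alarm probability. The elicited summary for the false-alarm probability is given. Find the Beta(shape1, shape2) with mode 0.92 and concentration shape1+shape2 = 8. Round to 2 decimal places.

Since the density peak of Beta(shape1,shape2) is at (shape1−1)/(shape1+shape2−2),
shape1 = 1 + 0.92(8−2) = 6.52 and shape2 = 8 − 6.52 = 1.48.

shape1 = 6.52, shape2 = 1.48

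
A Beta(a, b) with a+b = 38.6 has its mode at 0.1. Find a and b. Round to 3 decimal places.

a = 4.660, b = 33.940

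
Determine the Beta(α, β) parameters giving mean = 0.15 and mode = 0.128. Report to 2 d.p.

α = 5.07, β = 28.75

Let s = α+β. Mean gives α = μs = 0.15s; mode gives (α−1)/(s−2) = 0.128.
Substituting: 0.15s − 1 = 0.128(s−2) = 0.128s − 0.256, so 0.022s = 0.744 and s = 33.8182.
Then α = 0.15×33.8182 = 5.07 and β = s−α = 28.75.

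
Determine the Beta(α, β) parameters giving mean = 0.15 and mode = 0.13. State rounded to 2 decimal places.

With s = α+β: μ = α/s and mode = (α−1)/(s−2). Eliminating α = μs,
μs − 1 = m(s−2) ⇒ s(μ−m) = 1−2m ⇒ s = 0.74/0.02 = 37.0000.
So α = μs = 5.55, β = (1−μ)s = 31.45.

α = 5.55, β = 31.45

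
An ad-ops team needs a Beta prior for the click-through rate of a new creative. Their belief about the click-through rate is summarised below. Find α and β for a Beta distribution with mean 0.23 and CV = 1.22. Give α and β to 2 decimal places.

α = 0.29, β = 0.96

σ = CV·μ = 1.22×0.23 = 0.28060, so σ² = 0.078736.
s+1 = μ(1−μ)/σ² = 0.1771/0.078736 = 2.2493, so s = α+β = 1.2493.
α = μs = 0.29, β = (1−μ)s = 0.96.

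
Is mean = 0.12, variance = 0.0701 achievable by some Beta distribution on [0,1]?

Yes

For any Beta, Var(X) < E[X]·(1−E[X]).
Here μ(1−μ) = 0.12×0.88 = 0.1056, and 0.0701 < 0.1056.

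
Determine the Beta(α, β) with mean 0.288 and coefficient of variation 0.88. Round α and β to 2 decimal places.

σ = CV·μ = 0.88×0.288 = 0.25344, so σ² = 0.064232.
s+1 = μ(1−μ)/σ² = 0.205056/0.064232 = 3.1924, so s = α+β = 2.1924.
α = μs = 0.63, β = (1−μ)s = 1.56.

α = 0.63, β = 1.56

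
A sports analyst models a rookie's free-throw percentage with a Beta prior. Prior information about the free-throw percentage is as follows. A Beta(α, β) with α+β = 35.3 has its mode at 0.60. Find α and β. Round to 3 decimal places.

For α,β>1 the mode is (α−1)/(α+β−2), so α = mode·(κ−2)+1 = 0.60×33.3+1 = 20.980.
And β = (1−mode)·(κ−2)+1 = 0.40×33.3+1 = 14.320.

α = 20.980, β = 14.320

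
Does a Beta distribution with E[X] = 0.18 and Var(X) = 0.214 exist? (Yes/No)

No

A Beta with mean μ has variance μ(1−μ)/(α+β+1) < μ(1−μ).
Here μ(1−μ) = 0.18×0.82 = 0.1476, and 0.214 ≥ 0.1476.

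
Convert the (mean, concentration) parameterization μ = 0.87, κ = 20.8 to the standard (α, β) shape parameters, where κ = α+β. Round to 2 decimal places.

α = 18.10, β = 2.70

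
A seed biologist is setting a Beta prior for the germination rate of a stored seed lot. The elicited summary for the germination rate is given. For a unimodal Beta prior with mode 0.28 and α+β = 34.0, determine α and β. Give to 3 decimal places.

α = 9.960, β = 24.040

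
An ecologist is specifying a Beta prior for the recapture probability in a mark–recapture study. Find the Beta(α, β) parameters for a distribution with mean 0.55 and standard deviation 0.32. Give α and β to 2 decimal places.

α = 0.78, β = 0.64

Variance = 0.32² = 0.1024. The moment-matching identity α+β = μ(1−μ)/Var − 1 gives
α+β = 0.2475/0.1024 − 1 = 1.4170, so α = μ·1.4170 = 0.78 and β = (1−μ)·1.4170 = 0.64.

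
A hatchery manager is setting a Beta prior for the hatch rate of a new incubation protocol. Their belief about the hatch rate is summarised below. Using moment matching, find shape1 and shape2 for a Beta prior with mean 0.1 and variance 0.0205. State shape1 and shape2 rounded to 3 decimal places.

shape1 = 0.339, shape2 = 3.051

By moment matching, shape1+shape2 = μ(1−μ)/σ² − 1 = (0.1·0.9)/0.0205 − 1 = 4.3902 − 1 = 3.3902.
Since shape1/(shape1+shape2) = μ, shape1 = 0.1·3.3902 = 0.339 and shape2 = 0.9·3.3902 = 3.051.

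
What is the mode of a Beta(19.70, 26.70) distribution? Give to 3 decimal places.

0.421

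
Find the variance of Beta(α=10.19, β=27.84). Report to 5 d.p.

Var = αβ/[(α+β)²(α+β+1)] = (10.19×27.84)/(38.03²×39.03) = 283.6896/56448.343527 = 0.00503.

0.00503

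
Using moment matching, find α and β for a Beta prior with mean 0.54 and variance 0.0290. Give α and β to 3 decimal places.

α = 4.085, β = 3.480

By moment matching, α+β = μ(1−μ)/σ² − 1 = (0.54·0.46)/0.0290 − 1 = 8.5655 − 1 = 7.5655.
Since α/(α+β) = μ, α = 0.54·7.5655 = 4.085 and β = 0.46·7.5655 = 3.480.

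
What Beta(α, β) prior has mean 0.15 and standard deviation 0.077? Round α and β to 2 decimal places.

α = 3.08, β = 17.43

σ² = 0.077² = 0.005929.
With s = α+β, Var = μ(1−μ)/(s+1), so s+1 = (0.15×0.85)/0.005929 = 21.5045 and s = 20.5045.
α = μs = 3.08, β = (1−μ)s = 17.43.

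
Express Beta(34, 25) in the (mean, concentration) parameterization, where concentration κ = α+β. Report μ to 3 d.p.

κ = α+β = 34+25 = 59; μ = α/κ = 34/59 = 0.576.

μ = 0.576, κ = 59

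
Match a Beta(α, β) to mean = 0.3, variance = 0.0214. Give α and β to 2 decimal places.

α = 2.64, β = 6.17

By moment matching, α+β = μ(1−μ)/σ² − 1 = (0.3·0.7)/0.0214 − 1 = 9.8131 − 1 = 8.8131.
Since α/(α+β) = μ, α = 0.3·8.8131 = 2.64 and β = 0.7·8.8131 = 6.17.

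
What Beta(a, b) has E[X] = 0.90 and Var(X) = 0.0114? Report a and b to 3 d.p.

By moment matching, a+b = μ(1−μ)/σ² − 1 = (0.90·0.10)/0.0114 − 1 = 7.8947 − 1 = 6.8947.
Since a/(a+b) = μ, a = 0.90·6.8947 = 6.205 and b = 0.10·6.8947 = 0.689.

a = 6.205, b = 0.689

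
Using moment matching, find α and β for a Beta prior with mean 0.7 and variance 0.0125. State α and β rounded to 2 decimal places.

Let s = α+β. The Beta variance is μ(1−μ)/(s+1).
So s+1 = μ(1−μ)/σ² = (0.7×0.3)/0.0125 = 0.21/0.0125 = 16.8000, giving s = 15.8000.
Then α = μs = 0.7×15.8000 = 11.06 and β = (1−μ)s = 0.3×15.8000 = 4.74.

α = 11.06, β = 4.74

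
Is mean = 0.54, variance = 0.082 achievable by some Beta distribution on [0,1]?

The Beta variance bound is σ² < μ(1−μ).
Here μ(1−μ) = 0.54×0.46 = 0.2484, and 0.082 < 0.2484.

Yes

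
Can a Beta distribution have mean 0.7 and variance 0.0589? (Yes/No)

Yes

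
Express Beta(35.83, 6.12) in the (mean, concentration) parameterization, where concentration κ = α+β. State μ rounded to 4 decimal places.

μ = 0.8541, κ = 41.95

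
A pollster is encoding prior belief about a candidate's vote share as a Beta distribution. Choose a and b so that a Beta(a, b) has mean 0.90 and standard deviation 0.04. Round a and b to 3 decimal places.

First σ² = 0.0016. Setting a = μn, b = (1−μ)n with n = a+b,
μ(1−μ)/(n+1) = 0.0016 ⇒ n+1 = 0.0900/0.0016 = 56.2500 ⇒ n = 55.2500.
Hence a = 0.90×55.2500 = 49.725, b = 0.10×55.2500 = 5.525.

a = 49.725, b = 5.525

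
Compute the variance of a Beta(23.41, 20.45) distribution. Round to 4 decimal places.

0.0055

μ = 23.41/43.86 = 0.533744; Var = μ(1−μ)/(α+β+1) = 0.2488614/44.86 = 0.0055.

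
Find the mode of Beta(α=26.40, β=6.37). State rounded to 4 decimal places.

With α,β > 1, mode = (α−1)/(α+β−2) = 25.40/30.77 = 0.8255.

0.8255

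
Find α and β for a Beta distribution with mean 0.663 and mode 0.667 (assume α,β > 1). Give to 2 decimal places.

Let s = α+β. Mean gives α = μs = 0.663s; mode gives (α−1)/(s−2) = 0.667.
Substituting: 0.663s − 1 = 0.667(s−2) = 0.667s − 1.334, so -0.004s = -0.334 and s = 83.5000.
Then α = 0.663×83.5000 = 55.36 and β = s−α = 28.14.

α = 55.36, β = 28.14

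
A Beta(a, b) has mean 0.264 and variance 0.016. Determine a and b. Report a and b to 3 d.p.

a = 2.942, b = 8.202

Let s = a+b. The Beta variance is μ(1−μ)/(s+1).
So s+1 = μ(1−μ)/σ² = (0.264×0.736)/0.016 = 0.194304/0.016 = 12.1440, giving s = 11.1440.
Then a = μs = 0.264×11.1440 = 2.942 and b = (1−μ)s = 0.736×11.1440 = 8.202.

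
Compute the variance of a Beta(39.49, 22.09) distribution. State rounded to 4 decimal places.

0.0037

Var = αβ/[(α+β)²(α+β+1)] = (39.49×22.09)/(61.58²×62.58) = 872.3341/237309.392712 = 0.0037.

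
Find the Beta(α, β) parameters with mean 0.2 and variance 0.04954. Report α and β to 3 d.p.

α = 0.446, β = 1.784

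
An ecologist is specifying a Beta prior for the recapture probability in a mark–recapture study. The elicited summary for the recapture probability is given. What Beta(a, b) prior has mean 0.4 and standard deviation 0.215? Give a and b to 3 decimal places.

First σ² = 0.046225. Setting a = μn, b = (1−μ)n with n = a+b,
μ(1−μ)/(n+1) = 0.046225 ⇒ n+1 = 0.24/0.046225 = 5.1920 ⇒ n = 4.1920.
Hence a = 0.4×4.1920 = 1.677, b = 0.6×4.1920 = 2.515.

a = 1.677, b = 2.515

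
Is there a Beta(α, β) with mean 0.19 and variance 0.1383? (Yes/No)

Yes

The Beta variance bound is σ² < μ(1−μ).
Here μ(1−μ) = 0.19×0.81 = 0.1539, and 0.1383 < 0.1539.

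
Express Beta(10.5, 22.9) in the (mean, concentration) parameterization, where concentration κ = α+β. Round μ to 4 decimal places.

κ = α+β = 10.5+22.9 = 33.4; μ = α/κ = 10.5/33.4 = 0.3144.

μ = 0.3144, κ = 33.4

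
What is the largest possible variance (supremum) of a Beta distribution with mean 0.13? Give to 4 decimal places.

For fixed mean μ the Beta variance is μ(1−μ)/(α+β+1), increasing as α+β decreases.
Its least upper bound (not attained) is μ(1−μ) = 0.13·0.87 = 0.1131.

0.1131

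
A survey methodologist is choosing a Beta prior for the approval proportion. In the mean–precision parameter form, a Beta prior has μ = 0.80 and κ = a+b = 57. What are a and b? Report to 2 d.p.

a = 45.60, b = 11.40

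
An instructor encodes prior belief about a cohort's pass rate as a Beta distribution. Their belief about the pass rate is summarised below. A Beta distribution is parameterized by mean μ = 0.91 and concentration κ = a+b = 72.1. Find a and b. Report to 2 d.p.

a = 65.61, b = 6.49

a = μκ = 0.91×72.1 = 65.61 and b = (1−μ)κ = 0.09×72.1 = 6.49.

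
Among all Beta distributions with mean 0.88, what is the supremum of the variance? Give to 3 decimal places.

0.106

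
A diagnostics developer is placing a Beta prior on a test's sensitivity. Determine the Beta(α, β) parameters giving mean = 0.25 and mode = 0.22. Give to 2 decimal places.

Let s = α+β. Mean gives α = μs = 0.25s; mode gives (α−1)/(s−2) = 0.22.
Substituting: 0.25s − 1 = 0.22(s−2) = 0.22s − 0.44, so 0.03s = 0.56 and s = 18.6667.
Then α = 0.25×18.6667 = 4.67 and β = s−α = 14.00.

α = 4.67, β = 14.00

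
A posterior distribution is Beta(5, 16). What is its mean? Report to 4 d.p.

The Beta mean is α/(α+β) = 5/(5+16) = 0.2381.

0.2381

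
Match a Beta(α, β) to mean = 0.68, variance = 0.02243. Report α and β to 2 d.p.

α = 5.92, β = 2.78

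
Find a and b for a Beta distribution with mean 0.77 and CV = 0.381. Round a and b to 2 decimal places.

σ = CV·μ = 0.381×0.77 = 0.29337, so σ² = 0.086066.
s+1 = μ(1−μ)/σ² = 0.1771/0.086066 = 2.0577, so s = a+b = 1.0577.
a = μs = 0.81, b = (1−μ)s = 0.24.

a = 0.81, b = 0.24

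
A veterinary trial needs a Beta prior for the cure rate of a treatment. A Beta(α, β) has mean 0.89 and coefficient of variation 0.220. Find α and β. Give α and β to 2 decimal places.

σ = CV·μ = 0.220×0.89 = 0.19580, so σ² = 0.038338.
s+1 = μ(1−μ)/σ² = 0.0979/0.038338 = 2.5536, so s = α+β = 1.5536.
α = μs = 1.38, β = (1−μ)s = 0.17.

α = 1.38, β = 0.17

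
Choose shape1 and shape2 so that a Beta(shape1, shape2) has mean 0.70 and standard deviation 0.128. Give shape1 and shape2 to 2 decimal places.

shape1 = 8.27, shape2 = 3.55

Variance = 0.128² = 0.016384. The moment-matching identity shape1+shape2 = μ(1−μ)/Var − 1 gives
shape1+shape2 = 0.2100/0.016384 − 1 = 11.8174, so shape1 = μ·11.8174 = 8.27 and shape2 = (1−μ)·11.8174 = 3.55.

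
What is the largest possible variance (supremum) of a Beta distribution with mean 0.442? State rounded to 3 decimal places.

Var = μ(1−μ)/(α+β+1), which approaches μ(1−μ) as α+β → 0.
So the supremum is μ(1−μ) = 0.442×0.558 = 0.247.

0.247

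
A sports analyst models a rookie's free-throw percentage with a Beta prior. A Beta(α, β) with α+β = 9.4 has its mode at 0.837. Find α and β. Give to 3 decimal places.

For α,β>1 the mode is (α−1)/(α+β−2), so α = mode·(κ−2)+1 = 0.837×7.4+1 = 7.194.
And β = (1−mode)·(κ−2)+1 = 0.163×7.4+1 = 2.206.

α = 7.194, β = 2.206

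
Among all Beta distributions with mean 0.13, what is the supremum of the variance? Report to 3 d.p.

0.113

For fixed mean μ the Beta variance is μ(1−μ)/(α+β+1), increasing as α+β decreases.
Its least upper bound (not attained) is μ(1−μ) = 0.13·0.87 = 0.113.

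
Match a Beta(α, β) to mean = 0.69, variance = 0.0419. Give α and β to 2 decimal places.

By moment matching, α+β = μ(1−μ)/σ² − 1 = (0.69·0.31)/0.0419 − 1 = 5.1050 − 1 = 4.1050.
Since α/(α+β) = μ, α = 0.69·4.1050 = 2.83 and β = 0.31·4.1050 = 1.27.

α = 2.83, β = 1.27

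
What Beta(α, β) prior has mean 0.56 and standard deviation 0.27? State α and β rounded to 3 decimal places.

Variance = 0.27² = 0.0729. The moment-matching identity α+β = μ(1−μ)/Var − 1 gives
α+β = 0.2464/0.0729 − 1 = 2.3800, so α = μ·2.3800 = 1.333 and β = (1−μ)·2.3800 = 1.047.

α = 1.333, β = 1.047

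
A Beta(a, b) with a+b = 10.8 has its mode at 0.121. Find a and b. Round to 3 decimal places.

a = 2.065, b = 8.735

Since the density peak of Beta(a,b) is at (a−1)/(a+b−2),
a = 1 + 0.121(10.8−2) = 2.065 and b = 10.8 − 2.065 = 8.735.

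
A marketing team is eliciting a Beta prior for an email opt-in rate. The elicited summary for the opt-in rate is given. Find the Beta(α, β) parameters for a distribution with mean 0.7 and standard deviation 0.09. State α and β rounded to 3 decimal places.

Variance = 0.09² = 0.0081. The moment-matching identity α+β = μ(1−μ)/Var − 1 gives
α+β = 0.21/0.0081 − 1 = 24.9259, so α = μ·24.9259 = 17.448 and β = (1−μ)·24.9259 = 7.478.

α = 17.448, β = 7.478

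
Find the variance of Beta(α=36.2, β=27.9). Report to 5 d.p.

0.00378

α+β = 64.1 and αβ = 1009.98, so Var = αβ/[(α+β)²(α+β+1)] = 1009.98/267483.531 = 0.00378.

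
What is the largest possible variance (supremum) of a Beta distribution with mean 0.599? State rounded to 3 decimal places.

For fixed mean μ the Beta variance is μ(1−μ)/(α+β+1), increasing as α+β decreases.
Its least upper bound (not attained) is μ(1−μ) = 0.599·0.401 = 0.240.

0.240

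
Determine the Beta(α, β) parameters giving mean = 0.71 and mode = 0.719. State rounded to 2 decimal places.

α = 34.55, β = 14.11

Let s = α+β. Mean gives α = μs = 0.71s; mode gives (α−1)/(s−2) = 0.719.
Substituting: 0.71s − 1 = 0.719(s−2) = 0.719s − 1.438, so -0.009s = -0.438 and s = 48.6667.
Then α = 0.71×48.6667 = 34.55 and β = s−α = 14.11.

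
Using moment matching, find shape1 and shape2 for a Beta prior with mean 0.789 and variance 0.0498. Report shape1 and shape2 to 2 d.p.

Let s = shape1+shape2. The Beta variance is μ(1−μ)/(s+1).
So s+1 = μ(1−μ)/σ² = (0.789×0.211)/0.0498 = 0.166479/0.0498 = 3.3430, giving s = 2.3430.
Then shape1 = μs = 0.789×2.3430 = 1.85 and shape2 = (1−μ)s = 0.211×2.3430 = 0.49.

shape1 = 1.85, shape2 = 0.49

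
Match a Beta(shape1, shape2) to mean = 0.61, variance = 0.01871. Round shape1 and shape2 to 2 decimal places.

shape1 = 7.15, shape2 = 4.57

Let s = shape1+shape2. The Beta variance is μ(1−μ)/(s+1).
So s+1 = μ(1−μ)/σ² = (0.61×0.39)/0.01871 = 0.2379/0.01871 = 12.7151, giving s = 11.7151.
Then shape1 = μs = 0.61×11.7151 = 7.15 and shape2 = (1−μ)s = 0.39×11.7151 = 4.57.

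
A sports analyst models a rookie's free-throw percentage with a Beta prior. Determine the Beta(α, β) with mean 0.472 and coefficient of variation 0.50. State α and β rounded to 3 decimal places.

α = 1.640, β = 1.835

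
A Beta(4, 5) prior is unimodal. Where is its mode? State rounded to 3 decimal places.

With α,β > 1, mode = (α−1)/(α+β−2) = 3/7 = 0.429.

0.429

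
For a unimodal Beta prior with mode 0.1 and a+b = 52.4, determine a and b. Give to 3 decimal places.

a = 6.040, b = 46.360

For a,b>1 the mode is (a−1)/(a+b−2), so a = mode·(κ−2)+1 = 0.1×50.4+1 = 6.040.
And b = (1−mode)·(κ−2)+1 = 0.9×50.4+1 = 46.360.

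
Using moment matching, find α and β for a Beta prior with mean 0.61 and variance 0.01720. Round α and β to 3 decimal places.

α = 7.827, β = 5.004

Write ν = α+β; then α = μν and Var = μ(1−μ)/(ν+1).
ν = μ(1−μ)/Var − 1 = 0.2379/0.01720 − 1 = 12.8314.
α = 0.61·12.8314 = 7.827, β = 0.39·12.8314 = 5.004.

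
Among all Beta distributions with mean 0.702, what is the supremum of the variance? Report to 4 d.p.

For fixed mean μ the Beta variance is μ(1−μ)/(α+β+1), increasing as α+β decreases.
Its least upper bound (not attained) is μ(1−μ) = 0.702·0.298 = 0.2092.

0.2092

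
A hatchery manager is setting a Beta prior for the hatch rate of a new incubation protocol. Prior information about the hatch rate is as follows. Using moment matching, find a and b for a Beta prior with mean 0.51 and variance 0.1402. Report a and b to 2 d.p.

a = 0.40, b = 0.38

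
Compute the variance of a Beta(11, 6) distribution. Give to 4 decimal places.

0.0127

α+β = 17 and αβ = 66, so Var = αβ/[(α+β)²(α+β+1)] = 66/5202 = 0.0127.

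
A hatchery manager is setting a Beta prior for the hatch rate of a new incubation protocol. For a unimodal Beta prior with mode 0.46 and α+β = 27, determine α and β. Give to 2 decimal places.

Since the density peak of Beta(α,β) is at (α−1)/(α+β−2),
α = 1 + 0.46(27−2) = 12.50 and β = 27 − 12.50 = 14.50.

α = 12.50, β = 14.50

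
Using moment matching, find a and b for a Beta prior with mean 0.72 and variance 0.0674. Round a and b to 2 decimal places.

a = 1.43, b = 0.56

Write ν = a+b; then a = μν and Var = μ(1−μ)/(ν+1).
ν = μ(1−μ)/Var − 1 = 0.2016/0.0674 − 1 = 1.9911.
a = 0.72·1.9911 = 1.43, b = 0.28·1.9911 = 0.56.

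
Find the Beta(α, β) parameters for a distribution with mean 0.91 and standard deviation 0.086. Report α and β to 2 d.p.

σ² = 0.086² = 0.007396.
With s = α+β, Var = μ(1−μ)/(s+1), so s+1 = (0.91×0.09)/0.007396 = 11.0736 and s = 10.0736.
α = μs = 9.17, β = (1−μ)s = 0.91.

α = 9.17, β = 0.91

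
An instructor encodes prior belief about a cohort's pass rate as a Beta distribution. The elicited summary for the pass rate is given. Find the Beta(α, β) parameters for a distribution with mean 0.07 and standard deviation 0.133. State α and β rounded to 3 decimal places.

First σ² = 0.017689. Setting α = μn, β = (1−μ)n with n = α+β,
μ(1−μ)/(n+1) = 0.017689 ⇒ n+1 = 0.0651/0.017689 = 3.6803 ⇒ n = 2.6803.
Hence α = 0.07×2.6803 = 0.188, β = 0.93×2.6803 = 2.493.

α = 0.188, β = 2.493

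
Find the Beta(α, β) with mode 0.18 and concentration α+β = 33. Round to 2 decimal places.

For α,β>1 the mode is (α−1)/(α+β−2), so α = mode·(κ−2)+1 = 0.18×31+1 = 6.58.
And β = (1−mode)·(κ−2)+1 = 0.82×31+1 = 26.42.

α = 6.58, β = 26.42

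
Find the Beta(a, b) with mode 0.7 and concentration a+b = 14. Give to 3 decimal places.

a = 9.400, b = 4.600

Since the density peak of Beta(a,b) is at (a−1)/(a+b−2),
a = 1 + 0.7(14−2) = 9.400 and b = 14 − 9.400 = 4.600.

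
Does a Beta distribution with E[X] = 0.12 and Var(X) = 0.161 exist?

No

A Beta with mean μ has variance μ(1−μ)/(α+β+1) < μ(1−μ).
Here μ(1−μ) = 0.12×0.88 = 0.1056, and 0.161 ≥ 0.1056.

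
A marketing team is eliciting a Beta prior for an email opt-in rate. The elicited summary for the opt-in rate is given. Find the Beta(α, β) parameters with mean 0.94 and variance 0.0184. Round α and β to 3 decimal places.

α = 1.941, β = 0.124

Write ν = α+β; then α = μν and Var = μ(1−μ)/(ν+1).
ν = μ(1−μ)/Var − 1 = 0.0564/0.0184 − 1 = 2.0652.
α = 0.94·2.0652 = 1.941, β = 0.06·2.0652 = 0.124.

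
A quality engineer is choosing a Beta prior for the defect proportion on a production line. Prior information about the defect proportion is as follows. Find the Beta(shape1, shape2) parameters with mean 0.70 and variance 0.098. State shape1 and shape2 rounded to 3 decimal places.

By moment matching, shape1+shape2 = μ(1−μ)/σ² − 1 = (0.70·0.30)/0.098 − 1 = 2.1429 − 1 = 1.1429.
Since shape1/(shape1+shape2) = μ, shape1 = 0.70·1.1429 = 0.800 and shape2 = 0.30·1.1429 = 0.343.

shape1 = 0.800, shape2 = 0.343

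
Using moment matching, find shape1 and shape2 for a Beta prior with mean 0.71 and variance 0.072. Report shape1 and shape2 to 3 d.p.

shape1 = 1.320, shape2 = 0.539

Write ν = shape1+shape2; then shape1 = μν and Var = μ(1−μ)/(ν+1).
ν = μ(1−μ)/Var − 1 = 0.2059/0.072 − 1 = 1.8597.
shape1 = 0.71·1.8597 = 1.320, shape2 = 0.29·1.8597 = 0.539.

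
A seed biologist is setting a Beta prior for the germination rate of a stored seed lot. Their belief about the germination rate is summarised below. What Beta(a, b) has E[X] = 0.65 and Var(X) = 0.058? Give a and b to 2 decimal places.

By moment matching, a+b = μ(1−μ)/σ² − 1 = (0.65·0.35)/0.058 − 1 = 3.9224 − 1 = 2.9224.
Since a/(a+b) = μ, a = 0.65·2.9224 = 1.90 and b = 0.35·2.9224 = 1.02.

a = 1.90, b = 1.02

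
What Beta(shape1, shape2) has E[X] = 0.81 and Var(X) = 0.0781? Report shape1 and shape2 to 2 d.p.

By moment matching, shape1+shape2 = μ(1−μ)/σ² − 1 = (0.81·0.19)/0.0781 − 1 = 1.9706 − 1 = 0.9706.
Since shape1/(shape1+shape2) = μ, shape1 = 0.81·0.9706 = 0.79 and shape2 = 0.19·0.9706 = 0.18.

shape1 = 0.79, shape2 = 0.18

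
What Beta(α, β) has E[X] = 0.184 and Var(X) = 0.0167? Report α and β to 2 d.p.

Let s = α+β. The Beta variance is μ(1−μ)/(s+1).
So s+1 = μ(1−μ)/σ² = (0.184×0.816)/0.0167 = 0.150144/0.0167 = 8.9907, giving s = 7.9907.
Then α = μs = 0.184×7.9907 = 1.47 and β = (1−μ)s = 0.816×7.9907 = 6.52.

α = 1.47, β = 6.52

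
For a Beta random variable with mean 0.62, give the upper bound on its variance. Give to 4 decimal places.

For fixed mean μ the Beta variance is μ(1−μ)/(α+β+1), increasing as α+β decreases.
Its least upper bound (not attained) is μ(1−μ) = 0.62·0.38 = 0.2356.

0.2356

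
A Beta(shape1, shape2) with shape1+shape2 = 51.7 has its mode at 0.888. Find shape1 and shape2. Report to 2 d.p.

Mode = (shape1−1)/(κ−2) with κ = shape1+shape2, so shape1−1 = 0.888·49.7 = 44.13.
shape1 = 45.13; shape2 = κ − shape1 = 6.57.

shape1 = 45.13, shape2 = 6.57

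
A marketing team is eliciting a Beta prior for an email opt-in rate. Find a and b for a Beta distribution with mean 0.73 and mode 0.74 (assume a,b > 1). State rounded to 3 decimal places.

a = 35.040, b = 12.960

Let s = a+b. Mean gives a = μs = 0.73s; mode gives (a−1)/(s−2) = 0.74.
Substituting: 0.73s − 1 = 0.74(s−2) = 0.74s − 1.48, so -0.01s = -0.48 and s = 48.0000.
Then a = 0.73×48.0000 = 35.040 and b = s−a = 12.960.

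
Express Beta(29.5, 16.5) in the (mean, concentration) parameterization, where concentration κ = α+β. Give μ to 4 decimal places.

μ = 0.6413, κ = 46.0

κ = α+β = 29.5+16.5 = 46.0; μ = α/κ = 29.5/46.0 = 0.6413.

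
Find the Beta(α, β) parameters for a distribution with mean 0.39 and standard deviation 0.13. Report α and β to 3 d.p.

First σ² = 0.0169. Setting α = μn, β = (1−μ)n with n = α+β,
μ(1−μ)/(n+1) = 0.0169 ⇒ n+1 = 0.2379/0.0169 = 14.0769 ⇒ n = 13.0769.
Hence α = 0.39×13.0769 = 5.100, β = 0.61×13.0769 = 7.977.

α = 5.100, β = 7.977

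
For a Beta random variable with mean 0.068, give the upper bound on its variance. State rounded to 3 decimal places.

0.063

For fixed mean μ the Beta variance is μ(1−μ)/(α+β+1), increasing as α+β decreases.
Its least upper bound (not attained) is μ(1−μ) = 0.068·0.932 = 0.063.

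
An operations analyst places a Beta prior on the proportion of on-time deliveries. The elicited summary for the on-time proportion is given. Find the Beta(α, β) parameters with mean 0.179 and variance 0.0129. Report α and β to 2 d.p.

Write ν = α+β; then α = μν and Var = μ(1−μ)/(ν+1).
ν = μ(1−μ)/Var − 1 = 0.146959/0.0129 − 1 = 10.3922.
α = 0.179·10.3922 = 1.86, β = 0.821·10.3922 = 8.53.

α = 1.86, β = 8.53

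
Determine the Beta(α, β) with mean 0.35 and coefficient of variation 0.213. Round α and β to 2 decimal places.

α = 13.98, β = 25.96

Var = (CV·μ)² = (0.213×0.35)² = 0.005558.
α+β = μ(1−μ)/Var − 1 = 0.2275/0.005558 − 1 = 39.9342.
Thus α = 0.35·39.9342 = 13.98 and β = 0.65·39.9342 = 25.96.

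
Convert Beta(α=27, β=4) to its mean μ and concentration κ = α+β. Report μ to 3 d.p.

κ = α+β = 27+4 = 31; μ = α/κ = 27/31 = 0.871.

μ = 0.871, κ = 31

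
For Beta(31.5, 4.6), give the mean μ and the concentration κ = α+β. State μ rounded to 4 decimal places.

μ = 0.8726, κ = 36.1

κ = α+β = 31.5+4.6 = 36.1; μ = α/κ = 31.5/36.1 = 0.8726.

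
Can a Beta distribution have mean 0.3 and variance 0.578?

For any Beta, Var(X) < E[X]·(1−E[X]).
Here μ(1−μ) = 0.3×0.7 = 0.21, and 0.578 ≥ 0.21.

No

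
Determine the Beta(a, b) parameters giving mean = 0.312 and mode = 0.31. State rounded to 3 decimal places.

a = 59.280, b = 130.720

With s = a+b: μ = a/s and mode = (a−1)/(s−2). Eliminating a = μs,
μs − 1 = m(s−2) ⇒ s(μ−m) = 1−2m ⇒ s = 0.38/0.002 = 190.0000.
So a = μs = 59.280, b = (1−μ)s = 130.720.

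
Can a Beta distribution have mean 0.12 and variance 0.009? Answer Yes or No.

A Beta with mean μ has variance μ(1−μ)/(α+β+1) < μ(1−μ).
Here μ(1−μ) = 0.12×0.88 = 0.1056, and 0.009 < 0.1056.

Yes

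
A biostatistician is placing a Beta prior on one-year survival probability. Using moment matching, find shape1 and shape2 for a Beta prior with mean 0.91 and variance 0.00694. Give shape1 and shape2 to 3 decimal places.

Write ν = shape1+shape2; then shape1 = μν and Var = μ(1−μ)/(ν+1).
ν = μ(1−μ)/Var − 1 = 0.0819/0.00694 − 1 = 10.8012.
shape1 = 0.91·10.8012 = 9.829, shape2 = 0.09·10.8012 = 0.972.

shape1 = 9.829, shape2 = 0.972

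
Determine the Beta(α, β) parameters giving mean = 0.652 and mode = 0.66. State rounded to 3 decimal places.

Let s = α+β. Mean gives α = μs = 0.652s; mode gives (α−1)/(s−2) = 0.66.
Substituting: 0.652s − 1 = 0.66(s−2) = 0.66s − 1.32, so -0.008s = -0.32 and s = 40.0000.
Then α = 0.652×40.0000 = 26.080 and β = s−α = 13.920.

α = 26.080, β = 13.920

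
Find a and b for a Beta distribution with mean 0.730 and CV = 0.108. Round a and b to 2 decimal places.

a = 22.42, b = 8.29

σ = CV·μ = 0.108×0.730 = 0.07884, so σ² = 0.006216.
s+1 = μ(1−μ)/σ² = 0.197100/0.006216 = 31.7098, so s = a+b = 30.7098.
a = μs = 22.42, b = (1−μ)s = 8.29.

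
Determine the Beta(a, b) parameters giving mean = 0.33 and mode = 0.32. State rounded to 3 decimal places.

With s = a+b: μ = a/s and mode = (a−1)/(s−2). Eliminating a = μs,
μs − 1 = m(s−2) ⇒ s(μ−m) = 1−2m ⇒ s = 0.36/0.01 = 36.0000.
So a = μs = 11.880, b = (1−μ)s = 24.120.

a = 11.880, b = 24.120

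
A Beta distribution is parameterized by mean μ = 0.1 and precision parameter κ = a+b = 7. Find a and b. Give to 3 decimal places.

Split κ in proportion μ : (1−μ): a = 0.1·7 = 0.700, b = 7 − 0.700 = 6.300.

a = 0.700, b = 6.300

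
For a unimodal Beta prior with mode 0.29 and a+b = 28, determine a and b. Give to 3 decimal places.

Mode = (a−1)/(κ−2) with κ = a+b, so a−1 = 0.29·26 = 7.540.
a = 8.540; b = κ − a = 19.460.

a = 8.540, b = 19.460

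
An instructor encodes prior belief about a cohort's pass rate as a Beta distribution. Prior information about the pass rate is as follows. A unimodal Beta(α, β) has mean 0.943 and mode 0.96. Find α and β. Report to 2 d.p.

With s = α+β: μ = α/s and mode = (α−1)/(s−2). Eliminating α = μs,
μs − 1 = m(s−2) ⇒ s(μ−m) = 1−2m ⇒ s = -0.92/-0.017 = 54.1176.
So α = μs = 51.03, β = (1−μ)s = 3.08.

α = 51.03, β = 3.08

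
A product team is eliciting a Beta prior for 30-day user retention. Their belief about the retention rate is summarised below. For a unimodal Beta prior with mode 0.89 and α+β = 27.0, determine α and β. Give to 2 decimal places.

α = 23.25, β = 3.75

Mode = (α−1)/(κ−2) with κ = α+β, so α−1 = 0.89·25.0 = 22.25.
α = 23.25; β = κ − α = 3.75.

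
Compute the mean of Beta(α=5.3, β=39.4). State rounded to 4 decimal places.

The Beta mean is α/(α+β) = 5.3/(5.3+39.4) = 0.1186.

0.1186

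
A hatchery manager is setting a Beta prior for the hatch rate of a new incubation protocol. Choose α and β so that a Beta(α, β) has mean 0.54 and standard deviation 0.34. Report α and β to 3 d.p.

First σ² = 0.1156. Setting α = μn, β = (1−μ)n with n = α+β,
μ(1−μ)/(n+1) = 0.1156 ⇒ n+1 = 0.2484/0.1156 = 2.1488 ⇒ n = 1.1488.
Hence α = 0.54×1.1488 = 0.620, β = 0.46×1.1488 = 0.528.

α = 0.620, β = 0.528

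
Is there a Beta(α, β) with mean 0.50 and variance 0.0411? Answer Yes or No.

A Beta with mean μ has variance μ(1−μ)/(α+β+1) < μ(1−μ).
Here μ(1−μ) = 0.50×0.50 = 0.2500, and 0.0411 < 0.2500.

Yes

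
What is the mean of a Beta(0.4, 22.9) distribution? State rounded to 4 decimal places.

0.0172

E[X] = α/(α+β) = 0.4/23.3 = 0.0172.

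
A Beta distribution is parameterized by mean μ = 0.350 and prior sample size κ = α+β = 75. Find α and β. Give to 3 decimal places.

α = μκ = 0.350×75 = 26.250 and β = (1−μ)κ = 0.650×75 = 48.750.

α = 26.250, β = 48.750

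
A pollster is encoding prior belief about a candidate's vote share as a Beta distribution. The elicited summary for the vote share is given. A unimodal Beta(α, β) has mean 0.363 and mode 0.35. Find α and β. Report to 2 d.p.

Let s = α+β. Mean gives α = μs = 0.363s; mode gives (α−1)/(s−2) = 0.35.
Substituting: 0.363s − 1 = 0.35(s−2) = 0.35s − 0.70, so 0.013s = 0.30 and s = 23.0769.
Then α = 0.363×23.0769 = 8.38 and β = s−α = 14.70.

α = 8.38, β = 14.70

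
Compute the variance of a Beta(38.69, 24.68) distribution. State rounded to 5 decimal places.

0.00369

α+β = 63.37 and αβ = 954.8692, so Var = αβ/[(α+β)²(α+β+1)] = 954.8692/258494.271653 = 0.00369.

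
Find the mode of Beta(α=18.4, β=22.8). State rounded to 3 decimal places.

The density x^(α−1)(1−x)^(β−1) is maximised at (α−1)/(α+β−2) = 17.4/39.2 = 0.444.

0.444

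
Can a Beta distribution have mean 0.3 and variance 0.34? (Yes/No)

No

The Beta variance bound is σ² < μ(1−μ).
Here μ(1−μ) = 0.3×0.7 = 0.21, and 0.34 ≥ 0.21.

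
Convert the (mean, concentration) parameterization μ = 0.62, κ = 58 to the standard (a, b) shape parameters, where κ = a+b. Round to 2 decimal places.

a = 35.96, b = 22.04

Split κ in proportion μ : (1−μ): a = 0.62·58 = 35.96, b = 58 − 35.96 = 22.04.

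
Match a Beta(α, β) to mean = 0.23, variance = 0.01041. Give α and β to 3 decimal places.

α = 3.683, β = 12.330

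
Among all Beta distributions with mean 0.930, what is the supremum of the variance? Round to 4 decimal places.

For fixed mean μ the Beta variance is μ(1−μ)/(α+β+1), increasing as α+β decreases.
Its least upper bound (not attained) is μ(1−μ) = 0.930·0.070 = 0.0651.

0.0651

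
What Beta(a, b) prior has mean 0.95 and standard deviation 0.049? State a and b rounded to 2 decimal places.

a = 17.84, b = 0.94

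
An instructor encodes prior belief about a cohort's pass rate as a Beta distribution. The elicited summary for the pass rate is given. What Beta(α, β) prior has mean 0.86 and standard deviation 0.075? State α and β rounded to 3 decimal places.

α = 17.548, β = 2.857

First σ² = 0.005625. Setting α = μn, β = (1−μ)n with n = α+β,
μ(1−μ)/(n+1) = 0.005625 ⇒ n+1 = 0.1204/0.005625 = 21.4044 ⇒ n = 20.4044.
Hence α = 0.86×20.4044 = 17.548, β = 0.14×20.4044 = 2.857.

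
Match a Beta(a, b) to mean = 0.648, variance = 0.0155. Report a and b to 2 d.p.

a = 8.89, b = 4.83

By moment matching, a+b = μ(1−μ)/σ² − 1 = (0.648·0.352)/0.0155 − 1 = 14.7159 − 1 = 13.7159.
Since a/(a+b) = μ, a = 0.648·13.7159 = 8.89 and b = 0.352·13.7159 = 4.83.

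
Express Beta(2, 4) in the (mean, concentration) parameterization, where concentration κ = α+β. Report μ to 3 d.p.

μ = 0.333, κ = 6

κ = α+β = 2+4 = 6; μ = α/κ = 2/6 = 0.333.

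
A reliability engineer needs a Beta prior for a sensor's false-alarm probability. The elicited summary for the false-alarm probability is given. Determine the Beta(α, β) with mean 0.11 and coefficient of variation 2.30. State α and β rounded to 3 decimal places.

Var = (CV·μ)² = (2.30×0.11)² = 0.064009.
α+β = μ(1−μ)/Var − 1 = 0.0979/0.064009 − 1 = 0.5295.
Thus α = 0.11·0.5295 = 0.058 and β = 0.89·0.5295 = 0.471.

α = 0.058, β = 0.471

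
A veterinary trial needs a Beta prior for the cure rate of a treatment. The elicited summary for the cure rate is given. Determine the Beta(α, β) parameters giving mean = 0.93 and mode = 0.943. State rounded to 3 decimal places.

α = 63.383, β = 4.771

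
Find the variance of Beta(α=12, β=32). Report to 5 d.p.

α+β = 44 and αβ = 384, so Var = αβ/[(α+β)²(α+β+1)] = 384/87120 = 0.00441.

0.00441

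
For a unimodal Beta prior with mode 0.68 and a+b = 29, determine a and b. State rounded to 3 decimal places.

For a,b>1 the mode is (a−1)/(a+b−2), so a = mode·(κ−2)+1 = 0.68×27+1 = 19.360.
And b = (1−mode)·(κ−2)+1 = 0.32×27+1 = 9.640.

a = 19.360, b = 9.640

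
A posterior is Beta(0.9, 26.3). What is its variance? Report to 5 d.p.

μ = 0.9/27.2 = 0.033088; Var = μ(1−μ)/(α+β+1) = 0.0319934/28.2 = 0.00113.

0.00113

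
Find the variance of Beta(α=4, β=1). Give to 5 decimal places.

Var = αβ/[(α+β)²(α+β+1)] = (4×1)/(5²×6) = 4/150 = 0.02667.

0.02667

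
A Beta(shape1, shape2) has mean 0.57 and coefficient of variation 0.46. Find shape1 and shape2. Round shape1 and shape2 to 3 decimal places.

shape1 = 1.462, shape2 = 1.103

σ = CV·μ = 0.46×0.57 = 0.26220, so σ² = 0.068749.
s+1 = μ(1−μ)/σ² = 0.2451/0.068749 = 3.5652, so s = shape1+shape2 = 2.5652.
shape1 = μs = 1.462, shape2 = (1−μ)s = 1.103.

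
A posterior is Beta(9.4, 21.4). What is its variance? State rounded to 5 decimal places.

α+β = 30.8 and αβ = 201.16, so Var = αβ/[(α+β)²(α+β+1)] = 201.16/30166.752 = 0.00667.

0.00667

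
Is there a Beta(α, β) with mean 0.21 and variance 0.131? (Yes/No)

Yes

For any Beta, Var(X) < E[X]·(1−E[X]).
Here μ(1−μ) = 0.21×0.79 = 0.1659, and 0.131 < 0.1659.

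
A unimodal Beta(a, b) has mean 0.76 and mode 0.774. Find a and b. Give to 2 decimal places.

a = 29.75, b = 9.39

Let s = a+b. Mean gives a = μs = 0.76s; mode gives (a−1)/(s−2) = 0.774.
Substituting: 0.76s − 1 = 0.774(s−2) = 0.774s − 1.548, so -0.014s = -0.548 and s = 39.1429.
Then a = 0.76×39.1429 = 29.75 and b = s−a = 9.39.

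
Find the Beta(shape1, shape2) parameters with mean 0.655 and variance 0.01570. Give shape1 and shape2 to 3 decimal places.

Let s = shape1+shape2. The Beta variance is μ(1−μ)/(s+1).
So s+1 = μ(1−μ)/σ² = (0.655×0.345)/0.01570 = 0.225975/0.01570 = 14.3933, giving s = 13.3933.
Then shape1 = μs = 0.655×13.3933 = 8.773 and shape2 = (1−μ)s = 0.345×13.3933 = 4.621.

shape1 = 8.773, shape2 = 4.621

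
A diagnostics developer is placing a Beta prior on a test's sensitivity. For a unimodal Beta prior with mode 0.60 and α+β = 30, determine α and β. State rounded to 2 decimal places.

α = 17.80, β = 12.20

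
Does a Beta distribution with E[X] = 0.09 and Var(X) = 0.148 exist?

No

A Beta with mean μ has variance μ(1−μ)/(α+β+1) < μ(1−μ).
Here μ(1−μ) = 0.09×0.91 = 0.0819, and 0.148 ≥ 0.0819.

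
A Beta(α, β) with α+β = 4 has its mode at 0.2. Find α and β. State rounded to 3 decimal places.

α = 1.400, β = 2.600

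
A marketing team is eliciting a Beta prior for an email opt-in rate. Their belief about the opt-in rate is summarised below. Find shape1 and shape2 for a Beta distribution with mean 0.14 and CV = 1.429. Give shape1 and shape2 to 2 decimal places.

shape1 = 0.28, shape2 = 1.73

σ = CV·μ = 1.429×0.14 = 0.20006, so σ² = 0.040024.
s+1 = μ(1−μ)/σ² = 0.1204/0.040024 = 3.0082, so s = shape1+shape2 = 2.0082.
shape1 = μs = 0.28, shape2 = (1−μ)s = 1.73.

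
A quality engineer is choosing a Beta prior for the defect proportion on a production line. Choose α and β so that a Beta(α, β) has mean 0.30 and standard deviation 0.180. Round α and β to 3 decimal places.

Variance = 0.180² = 0.032400. The moment-matching identity α+β = μ(1−μ)/Var − 1 gives
α+β = 0.2100/0.032400 − 1 = 5.4815, so α = μ·5.4815 = 1.644 and β = (1−μ)·5.4815 = 3.837.

α = 1.644, β = 3.837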